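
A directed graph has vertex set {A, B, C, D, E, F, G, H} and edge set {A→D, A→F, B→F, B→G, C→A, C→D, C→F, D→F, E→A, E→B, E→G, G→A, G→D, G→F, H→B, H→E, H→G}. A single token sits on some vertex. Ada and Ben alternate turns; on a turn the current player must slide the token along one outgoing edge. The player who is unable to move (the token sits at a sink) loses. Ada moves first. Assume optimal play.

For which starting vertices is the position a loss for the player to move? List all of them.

E, F

Use the standard recursion: the mover loses at a terminal position; elsewhere, the mover wins exactly when some move hands the opponent an L position.
Every edge goes from a vertex to one that appears earlier in the order F, D, A, C, G, B, E, H, so processing vertices in that order labels each vertex after all of its successors.
F: no outgoing edge → L
D: can move to F, which is L ⇒ W
A: can move to F, which is L ⇒ W
C: can move to F, which is L ⇒ W
G: can move to F, which is L ⇒ W
B: can move to F, which is L ⇒ W
E: moves to B(W), G(W), A(W); every one is W ⇒ L
H: can move to E, which is L ⇒ W
Reading off the rows marked L gives the requested list; there are 2 such vertices.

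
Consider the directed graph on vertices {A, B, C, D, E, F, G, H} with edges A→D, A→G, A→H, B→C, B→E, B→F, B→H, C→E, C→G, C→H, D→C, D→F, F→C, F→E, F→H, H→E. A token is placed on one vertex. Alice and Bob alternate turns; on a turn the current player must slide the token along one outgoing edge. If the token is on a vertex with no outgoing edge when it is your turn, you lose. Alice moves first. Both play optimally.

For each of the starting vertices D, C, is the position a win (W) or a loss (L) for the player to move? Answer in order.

D: L, C: W

Classify positions by backward induction: terminal positions (no move available) are L. From any other position, the mover wins iff some move reaches an L.
Every edge goes from a vertex to one that appears earlier in the order G, E, H, C, F, B, D, A, so processing vertices in that order labels each vertex after all of its successors.
G: no outgoing edge → L
E: no outgoing edge → L
H: W (go to E, an L position)
C: W (go to E, an L position)
F: W (go to E, an L position)
B: W (go to E, an L position)
D: L (options F(W), C(W) are all W)
A: W (go to D, an L position)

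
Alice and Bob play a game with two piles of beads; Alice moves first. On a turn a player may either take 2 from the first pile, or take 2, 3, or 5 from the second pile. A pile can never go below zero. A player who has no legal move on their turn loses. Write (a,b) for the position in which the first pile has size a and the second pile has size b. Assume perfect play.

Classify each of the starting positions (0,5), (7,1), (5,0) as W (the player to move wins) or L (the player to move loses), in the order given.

(0,5): W, (7,1): W, (5,0): L

Use the standard recursion: the mover loses at a terminal position; elsewhere, the mover wins exactly when some move hands the opponent an L position.
No move ever increases a pile, so every position that can arise here has a ≤ 7 and b ≤ 5; it is enough to label the cells with 0 ≤ a ≤ 7 and 0 ≤ b ≤ 5.
Every move lowers a or b (never raises either), so fill the grid row by row in increasing a, and left to right within a row: each cell's successors are then already labelled.
      b=0  b=1  b=2  b=3  b=4  b=5
a=0:    L    L    W    W    W    W
a=1:    L    L    W    W    W    W
a=2:    W    W    L    L    W    W
a=3:    W    W    L    L    W    W
a=4:    L    L    W    W    W    W
a=5:    L    L    W    W    W    W
a=6:    W    W    L    L    W    W
a=7:    W    W    L    L    W    W
Cells with no legal move (terminal, hence L): (0,0), (0,1), (1,0), (1,1).
The remaining L cells, each justified by listing all of its moves:
(2,2): moves to (0,2)(W), (2,0)(W); every one is W ⇒ L
(2,3): moves to (0,3)(W), (2,1)(W), (2,0)(W); every one is W ⇒ L
(3,2): moves to (1,2)(W), (3,0)(W); every one is W ⇒ L
(3,3): moves to (1,3)(W), (3,1)(W), (3,0)(W); every one is W ⇒ L
(4,0): the only move is to (2,0)(W), a W ⇒ L
(4,1): the only move is to (2,1)(W), a W ⇒ L
(5,0): the only move is to (3,0)(W), a W ⇒ L
(5,1): the only move is to (3,1)(W), a W ⇒ L
(6,2): moves to (4,2)(W), (6,0)(W); every one is W ⇒ L
(6,3): moves to (4,3)(W), (6,1)(W), (6,0)(W); every one is W ⇒ L
(7,2): moves to (5,2)(W), (7,0)(W); every one is W ⇒ L
(7,3): moves to (5,3)(W), (7,1)(W), (7,0)(W); every one is W ⇒ L
Every other cell has at least one move into one of the L cells above, so it is W.
(0,5): the move to (0,0) reaches an L cell, so W
(7,1): the move to (5,1) reaches an L cell, so W
(5,0): one of the L cells justified above, so L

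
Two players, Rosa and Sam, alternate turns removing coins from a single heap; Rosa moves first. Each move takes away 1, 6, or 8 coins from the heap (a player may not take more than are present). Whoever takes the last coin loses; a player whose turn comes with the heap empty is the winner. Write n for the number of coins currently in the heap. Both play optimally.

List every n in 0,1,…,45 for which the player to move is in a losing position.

Label each position W (a win for the player to move) or L (a loss). A position with no legal move is W; any other position is W exactly when some move reaches an L, and L when every move reaches a W.
n=0: no move; the opponent has just taken the last coin and therefore loses → W
n=1: the only move is to 0(W), a W ⇒ L
n=2: can move to 1, which is L ⇒ W
n=3: the only move is to 2(W), a W ⇒ L
n=4: can move to 3, which is L ⇒ W
n=5: the only move is to 4(W), a W ⇒ L
n=6: can move to 5, which is L ⇒ W
n=7: can move to 1, which is L ⇒ W
n=8: moves to 7(W), 2(W), 0(W); every one is W ⇒ L
n=9: can move to 8, which is L ⇒ W
n=10: moves to 9(W), 4(W), 2(W); every one is W ⇒ L
n=11: can move to 10, which is L ⇒ W
n=12: moves to 11(W), 6(W), 4(W); every one is W ⇒ L
n=13: can move to 12, which is L ⇒ W
n=14: can move to 8, which is L ⇒ W
n=15: moves to 14(W), 9(W), 7(W); every one is W ⇒ L
n=16: can move to 15, which is L ⇒ W
n=17: moves to 16(W), 11(W), 9(W); every one is W ⇒ L
n=18: can move to 17, which is L ⇒ W
n=19: moves to 18(W), 13(W), 11(W); every one is W ⇒ L
n=20: can move to 19, which is L ⇒ W
n=21: can move to 15, which is L ⇒ W
n=22: moves to 21(W), 16(W), 14(W); every one is W ⇒ L
n=23: can move to 22, which is L ⇒ W
n=24: moves to 23(W), 18(W), 16(W); every one is W ⇒ L
n=25: can move to 24, which is L ⇒ W
n=26: moves to 25(W), 20(W), 18(W); every one is W ⇒ L
n=27: can move to 26, which is L ⇒ W
n=28: can move to 22, which is L ⇒ W
n=29: moves to 28(W), 23(W), 21(W); every one is W ⇒ L
n=30: can move to 29, which is L ⇒ W
n=31: moves to 30(W), 25(W), 23(W); every one is W ⇒ L
n=32: can move to 31, which is L ⇒ W
n=33: moves to 32(W), 27(W), 25(W); every one is W ⇒ L
n=34: can move to 33, which is L ⇒ W
n=35: can move to 29, which is L ⇒ W
n=36: moves to 35(W), 30(W), 28(W); every one is W ⇒ L
n=37: can move to 36, which is L ⇒ W
n=38: moves to 37(W), 32(W), 30(W); every one is W ⇒ L
n=39: can move to 38, which is L ⇒ W
n=40: moves to 39(W), 34(W), 32(W); every one is W ⇒ L
n=41: can move to 40, which is L ⇒ W
n=42: can move to 36, which is L ⇒ W
n=43: moves to 42(W), 37(W), 35(W); every one is W ⇒ L
n=44: can move to 43, which is L ⇒ W
n=45: moves to 44(W), 39(W), 37(W); every one is W ⇒ L
Reading off the rows marked L gives the requested list; there are 20 such values of n.

1, 3, 5, 8, 10, 12, 15, 17, 19, 22, 24, 26, 29, 31, 33, 36, 38, 40, 43, 45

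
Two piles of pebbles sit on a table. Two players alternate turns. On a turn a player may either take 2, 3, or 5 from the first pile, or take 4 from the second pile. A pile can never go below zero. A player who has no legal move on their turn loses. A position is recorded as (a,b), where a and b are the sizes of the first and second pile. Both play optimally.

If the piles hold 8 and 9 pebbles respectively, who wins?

Label each position W (a win for the player to move) or L (a loss). A position with no legal move is L; any other position is W exactly when some move reaches an L, and L when every move reaches a W.
No move ever increases a pile, so every position that can arise here has a ≤ 8 and b ≤ 9; it is enough to label the cells with 0 ≤ a ≤ 8 and 0 ≤ b ≤ 9.
Every move lowers a or b (never raises either), so fill the grid row by row in increasing a, and left to right within a row: each cell's successors are then already labelled.
      b=0  b=1  b=2  b=3  b=4  b=5  b=6  b=7  b=8  b=9
a=0:    L    L    L    L    W    W    W    W    L    L
a=1:    L    L    L    L    W    W    W    W    L    L
a=2:    W    W    W    W    L    L    L    L    W    W
a=3:    W    W    W    W    L    L    L    L    W    W
a=4:    W    W    W    W    W    W    W    W    W    W
a=5:    W    W    W    W    W    W    W    W    W    W
a=6:    W    W    W    W    W    W    W    W    W    W
a=7:    L    L    L    L    W    W    W    W    L    L
a=8:    L    L    L    L    W    W    W    W    L    L
Cells with no legal move (terminal, hence L): (0,0), (0,1), (0,2), (0,3), (1,0), (1,1), (1,2), (1,3).
The remaining L cells, each justified by listing all of its moves:
(0,8): L (sole option (0,4)(W) is W)
(0,9): L (sole option (0,5)(W) is W)
(1,8): L (sole option (1,4)(W) is W)
(1,9): L (sole option (1,5)(W) is W)
(2,4): L (options (0,4)(W), (2,0)(W) are all W)
(2,5): L (options (0,5)(W), (2,1)(W) are all W)
(2,6): L (options (0,6)(W), (2,2)(W) are all W)
(2,7): L (options (0,7)(W), (2,3)(W) are all W)
(3,4): L (options (1,4)(W), (0,4)(W), (3,0)(W) are all W)
(3,5): L (options (1,5)(W), (0,5)(W), (3,1)(W) are all W)
(3,6): L (options (1,6)(W), (0,6)(W), (3,2)(W) are all W)
(3,7): L (options (1,7)(W), (0,7)(W), (3,3)(W) are all W)
(7,0): L (options (5,0)(W), (4,0)(W), (2,0)(W) are all W)
(7,1): L (options (5,1)(W), (4,1)(W), (2,1)(W) are all W)
(7,2): L (options (5,2)(W), (4,2)(W), (2,2)(W) are all W)
(7,3): L (options (5,3)(W), (4,3)(W), (2,3)(W) are all W)
(7,8): L (options (5,8)(W), (4,8)(W), (2,8)(W), (7,4)(W) are all W)
(7,9): L (options (5,9)(W), (4,9)(W), (2,9)(W), (7,5)(W) are all W)
(8,0): L (options (6,0)(W), (5,0)(W), (3,0)(W) are all W)
(8,1): L (options (6,1)(W), (5,1)(W), (3,1)(W) are all W)
(8,2): L (options (6,2)(W), (5,2)(W), (3,2)(W) are all W)
(8,3): L (options (6,3)(W), (5,3)(W), (3,3)(W) are all W)
(8,8): L (options (6,8)(W), (5,8)(W), (3,8)(W), (8,4)(W) are all W)
(8,9): L (options (6,9)(W), (5,9)(W), (3,9)(W), (8,5)(W) are all W)
Every other cell has at least one move into one of the L cells above, so it is W.
The starting position (8,9) is L: whatever the player to move does, the opponent receives a W position.

The second player wins.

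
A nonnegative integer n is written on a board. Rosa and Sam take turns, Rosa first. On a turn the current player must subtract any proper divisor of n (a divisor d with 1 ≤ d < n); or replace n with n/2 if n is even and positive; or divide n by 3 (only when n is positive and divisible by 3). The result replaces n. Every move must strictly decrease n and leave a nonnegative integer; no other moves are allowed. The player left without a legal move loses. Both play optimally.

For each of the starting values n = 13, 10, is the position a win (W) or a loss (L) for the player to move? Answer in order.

13: L, 10: W

Label each position W (a win for the player to move) or L (a loss). A position with no legal move is L; any other position is W exactly when some move reaches an L, and L when every move reaches a W.
n=0: no move → L
n=1: no move → L
n=2: reaches L-position 1 → W
n=3: reaches L-position 1 → W
n=4: only reaches 2(W), 3(W), all W → L
n=5: reaches L-position 4 → W
n=6: reaches L-position 4 → W
n=7: only reaches 6(W), which is W → L
n=8: reaches L-position 4 → W
n=9: only reaches 3(W), 6(W), 8(W), all W → L
n=10: reaches L-position 9 → W
n=11: only reaches 10(W), which is W → L
n=12: reaches L-position 4 → W
n=13: only reaches 12(W), which is W → L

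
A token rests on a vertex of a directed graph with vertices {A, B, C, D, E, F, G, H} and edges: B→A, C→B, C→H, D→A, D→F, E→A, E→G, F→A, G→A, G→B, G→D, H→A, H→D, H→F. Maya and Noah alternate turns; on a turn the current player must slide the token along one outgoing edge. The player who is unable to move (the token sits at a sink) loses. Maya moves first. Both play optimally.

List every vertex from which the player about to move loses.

Work bottom-up. With no move the player to move loses. Otherwise the position is W if at least one move leads to an L position for the opponent, and L if every move leads to a W.
Every edge goes from a vertex to one that appears earlier in the order A, F, D, B, G, E, H, C, so processing vertices in that order labels each vertex after all of its successors.
A: no outgoing edge → L
F: →A(L), so W
D: →A(L), so W
B: →A(L), so W
G: →A(L), so W
E: →A(L), so W
H: →A(L), so W
C: →H(W), B(W) — all W, so L
The losing starting vertices are exactly the entries labelled L in this table (2 of them).

A, C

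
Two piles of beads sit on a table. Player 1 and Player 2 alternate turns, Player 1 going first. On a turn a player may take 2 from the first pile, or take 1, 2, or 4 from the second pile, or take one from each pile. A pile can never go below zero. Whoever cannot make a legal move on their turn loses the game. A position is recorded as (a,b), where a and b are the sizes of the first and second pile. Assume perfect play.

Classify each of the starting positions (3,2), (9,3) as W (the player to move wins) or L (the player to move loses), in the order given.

(3,2): W, (9,3): L

Use the standard recursion: the mover loses at a terminal position; elsewhere, the mover wins exactly when some move hands the opponent an L position.
No move ever increases a pile, so every position that can arise here has a ≤ 9 and b ≤ 3; it is enough to label the cells with 0 ≤ a ≤ 9 and 0 ≤ b ≤ 3.
Every move lowers a or b (never raises either), so fill the grid row by row in increasing a, and left to right within a row: each cell's successors are then already labelled.
      b=0  b=1  b=2  b=3
a=0:    L    W    W    L
a=1:    L    W    W    L
a=2:    W    W    L    W
a=3:    W    L    W    W
a=4:    L    W    W    L
a=5:    L    W    W    L
a=6:    W    W    L    W
a=7:    W    L    W    W
a=8:    L    W    W    L
a=9:    L    W    W    L
Cells with no legal move (terminal, hence L): (0,0), (1,0).
The remaining L cells, each justified by listing all of its moves:
(0,3): only reaches (0,2)(W), (0,1)(W), all W → L
(1,3): only reaches (1,2)(W), (1,1)(W), (0,2)(W), all W → L
(2,2): only reaches (0,2)(W), (2,1)(W), (2,0)(W), (1,1)(W), all W → L
(3,1): only reaches (1,1)(W), (3,0)(W), (2,0)(W), all W → L
(4,0): only reaches (2,0)(W), which is W → L
(4,3): only reaches (2,3)(W), (4,2)(W), (4,1)(W), (3,2)(W), all W → L
(5,0): only reaches (3,0)(W), which is W → L
(5,3): only reaches (3,3)(W), (5,2)(W), (5,1)(W), (4,2)(W), all W → L
(6,2): only reaches (4,2)(W), (6,1)(W), (6,0)(W), (5,1)(W), all W → L
(7,1): only reaches (5,1)(W), (7,0)(W), (6,0)(W), all W → L
(8,0): only reaches (6,0)(W), which is W → L
(8,3): only reaches (6,3)(W), (8,2)(W), (8,1)(W), (7,2)(W), all W → L
(9,0): only reaches (7,0)(W), which is W → L
(9,3): only reaches (7,3)(W), (9,2)(W), (9,1)(W), (8,2)(W), all W → L
Every other cell has at least one move into one of the L cells above, so it is W.
(3,2): the move to (3,1) reaches an L cell, so W
(9,3): one of the L cells justified above, so L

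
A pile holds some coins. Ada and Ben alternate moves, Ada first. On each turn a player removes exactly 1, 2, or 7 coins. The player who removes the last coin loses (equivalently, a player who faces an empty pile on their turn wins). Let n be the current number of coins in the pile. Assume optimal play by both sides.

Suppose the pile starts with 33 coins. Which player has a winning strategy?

Ada wins.

Label each position W (a win for the player to move) or L (a loss). A position with no legal move is W; any other position is W exactly when some move reaches an L, and L when every move reaches a W.
n=0: no move; the opponent has just taken the last coin and therefore loses → W
n=1: only reaches 0(W), which is W → L
n=2: reaches L-position 1 → W
n=3: reaches L-position 1 → W
n=4: only reaches 3(W), 2(W), all W → L
n=5: reaches L-position 4 → W
n=6: reaches L-position 4 → W
n=7: only reaches 6(W), 5(W), 0(W), all W → L
n=8: reaches L-position 7 → W
n=9: reaches L-position 7 → W
n=10: only reaches 9(W), 8(W), 3(W), all W → L
n=11: reaches L-position 10 → W
n=12: reaches L-position 10 → W
n=13: only reaches 12(W), 11(W), 6(W), all W → L
n=14: reaches L-position 13 → W
n=15: reaches L-position 13 → W
n=16: only reaches 15(W), 14(W), 9(W), all W → L
n=17: reaches L-position 16 → W
n=18: reaches L-position 16 → W
n=19: only reaches 18(W), 17(W), 12(W), all W → L
n=20: reaches L-position 19 → W
n=21: reaches L-position 19 → W
n=22: only reaches 21(W), 20(W), 15(W), all W → L
n=23: reaches L-position 22 → W
n=24: reaches L-position 22 → W
n=25: only reaches 24(W), 23(W), 18(W), all W → L
n=26: reaches L-position 25 → W
n=27: reaches L-position 25 → W
n=28: only reaches 27(W), 26(W), 21(W), all W → L
n=29: reaches L-position 28 → W
n=30: reaches L-position 28 → W
n=31: only reaches 30(W), 29(W), 24(W), all W → L
n=32: reaches L-position 31 → W
n=33: reaches L-position 31 → W
From 33 Ada can remove 2, leaving 31, reaching an L position.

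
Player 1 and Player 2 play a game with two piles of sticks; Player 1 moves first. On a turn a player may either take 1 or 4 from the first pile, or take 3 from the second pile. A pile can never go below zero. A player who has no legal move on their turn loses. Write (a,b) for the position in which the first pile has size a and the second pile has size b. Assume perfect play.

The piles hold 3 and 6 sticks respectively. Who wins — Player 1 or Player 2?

Classify positions by backward induction: terminal positions (no move available) are L. From any other position, the mover wins iff some move reaches an L.
No move ever increases a pile, so every position that can arise here has a ≤ 3 and b ≤ 6; it is enough to label the cells with 0 ≤ a ≤ 3 and 0 ≤ b ≤ 6.
Every move lowers a or b (never raises either), so fill the grid row by row in increasing a, and left to right within a row: each cell's successors are then already labelled.
      b=0  b=1  b=2  b=3  b=4  b=5  b=6
a=0:    L    L    L    W    W    W    L
a=1:    W    W    W    L    L    L    W
a=2:    L    L    L    W    W    W    L
a=3:    W    W    W    L    L    L    W
Cells with no legal move (terminal, hence L): (0,0), (0,1), (0,2).
The remaining L cells, each justified by listing all of its moves:
(0,6): the only move is to (0,3)(W), a W ⇒ L
(1,3): moves to (0,3)(W), (1,0)(W); every one is W ⇒ L
(1,4): moves to (0,4)(W), (1,1)(W); every one is W ⇒ L
(1,5): moves to (0,5)(W), (1,2)(W); every one is W ⇒ L
(2,0): the only move is to (1,0)(W), a W ⇒ L
(2,1): the only move is to (1,1)(W), a W ⇒ L
(2,2): the only move is to (1,2)(W), a W ⇒ L
(2,6): moves to (1,6)(W), (2,3)(W); every one is W ⇒ L
(3,3): moves to (2,3)(W), (3,0)(W); every one is W ⇒ L
(3,4): moves to (2,4)(W), (3,1)(W); every one is W ⇒ L
(3,5): moves to (2,5)(W), (3,2)(W); every one is W ⇒ L
Every other cell has at least one move into one of the L cells above, so it is W.
From (3,6) Player 1 can move to (2,6), reaching an L position.

Player 1 wins.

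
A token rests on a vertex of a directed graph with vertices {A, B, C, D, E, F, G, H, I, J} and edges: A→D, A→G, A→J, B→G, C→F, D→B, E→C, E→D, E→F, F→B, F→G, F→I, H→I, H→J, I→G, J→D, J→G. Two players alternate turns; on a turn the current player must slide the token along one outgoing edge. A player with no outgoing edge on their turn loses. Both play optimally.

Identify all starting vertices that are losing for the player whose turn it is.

Build the W/L table. Terminal = L. A non-terminal position is W if it has a move to some L; otherwise it is L.
Every edge goes from a vertex to one that appears earlier in the order G, B, I, F, D, C, J, A, E, H, so processing vertices in that order labels each vertex after all of its successors.
G: no outgoing edge → L
B: →G(L), so W
I: →G(L), so W
F: →G(L), so W
D: →B(W) only, which is W, so L
C: →F(W) only, which is W, so L
J: →D(L), so W
A: →D(L), so W
E: →C(L), so W
H: →J(W), I(W) — all W, so L
The losing starting vertices are exactly the entries labelled L in this table (4 of them).

C, D, G, H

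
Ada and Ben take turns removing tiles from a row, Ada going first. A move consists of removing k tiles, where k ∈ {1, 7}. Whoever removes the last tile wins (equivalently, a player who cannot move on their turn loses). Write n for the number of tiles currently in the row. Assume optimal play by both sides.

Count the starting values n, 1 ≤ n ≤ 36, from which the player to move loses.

Classify positions by backward induction: terminal positions (no move available) are L. From any other position, the mover wins iff some move reaches an L.
n=0: no move → L
n=1: →0(L), so W
n=2: →1(W) only, which is W, so L
n=3: →2(L), so W
n=4: →3(W) only, which is W, so L
n=5: →4(L), so W
n=6: →5(W) only, which is W, so L
n=7: →6(L), so W
n=8: →7(W), 1(W) — all W, so L
n=9: →8(L), so W
n=10: →9(W), 3(W) — all W, so L
n=11: →10(L), so W
n=12: →11(W), 5(W) — all W, so L
n=13: →12(L), so W
n=14: →13(W), 7(W) — all W, so L
n=15: →14(L), so W
n=16: →15(W), 9(W) — all W, so L
n=17: →16(L), so W
n=18: →17(W), 11(W) — all W, so L
n=19: →18(L), so W
n=20: →19(W), 13(W) — all W, so L
n=21: →20(L), so W
n=22: →21(W), 15(W) — all W, so L
n=23: →22(L), so W
n=24: →23(W), 17(W) — all W, so L
n=25: →24(L), so W
n=26: →25(W), 19(W) — all W, so L
n=27: →26(L), so W
n=28: →27(W), 21(W) — all W, so L
n=29: →28(L), so W
n=30: →29(W), 23(W) — all W, so L
n=31: →30(L), so W
n=32: →31(W), 25(W) — all W, so L
n=33: →32(L), so W
n=34: →33(W), 27(W) — all W, so L
n=35: →34(L), so W
n=36: →35(W), 29(W) — all W, so L
L entries with 1 ≤ n ≤ 36 (n=0 is outside the asked range and is not counted): n = 2, 4, 6, 8, 10, 12, 14, 16, 18, 20, 22, 24, 26, 28, 30, 32, 34, 36; that makes 18.

18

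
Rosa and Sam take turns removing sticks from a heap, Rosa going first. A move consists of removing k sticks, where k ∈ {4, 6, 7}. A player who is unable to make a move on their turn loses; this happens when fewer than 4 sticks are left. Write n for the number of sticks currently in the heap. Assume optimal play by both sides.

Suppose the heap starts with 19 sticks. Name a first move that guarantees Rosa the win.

Work bottom-up. With no move the player to move loses. Otherwise the position is W if at least one move leads to an L position for the opponent, and L if every move leads to a W.
n=0: no move → L
n=1: no move → L
n=2: no move → L
n=3: no move → L
n=4: W (go to 0, an L position)
n=5: W (go to 1, an L position)
n=6: W (go to 2, an L position)
n=7: W (go to 3, an L position)
n=8: W (go to 2, an L position)
n=9: W (go to 3, an L position)
n=10: W (go to 3, an L position)
n=11: L (options 7(W), 5(W), 4(W) are all W)
n=12: L (options 8(W), 6(W), 5(W) are all W)
n=13: L (options 9(W), 7(W), 6(W) are all W)
n=14: L (options 10(W), 8(W), 7(W) are all W)
n=15: W (go to 11, an L position)
n=16: W (go to 12, an L position)
n=17: W (go to 13, an L position)
n=18: W (go to 14, an L position)
n=19: W (go to 13, an L position)
From 19, the L positions reachable in one move are: 13, 12. Any move reaching one of these is winning.

Remove 6, leaving 13.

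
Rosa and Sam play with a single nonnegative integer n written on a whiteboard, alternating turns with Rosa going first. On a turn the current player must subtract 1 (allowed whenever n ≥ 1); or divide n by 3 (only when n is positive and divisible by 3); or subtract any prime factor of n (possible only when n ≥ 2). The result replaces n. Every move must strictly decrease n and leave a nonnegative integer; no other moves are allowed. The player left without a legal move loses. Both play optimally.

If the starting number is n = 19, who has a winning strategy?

Build the W/L table. Terminal = L. A non-terminal position is W if it has a move to some L; otherwise it is L.
n=0: no move → L
n=1: reaches L-position 0 → W
n=2: reaches L-position 0 → W
n=3: reaches L-position 0 → W
n=4: only reaches 2(W), 3(W), all W → L
n=5: reaches L-position 0 → W
n=6: reaches L-position 4 → W
n=7: reaches L-position 0 → W
n=8: only reaches 6(W), 7(W), all W → L
n=9: reaches L-position 8 → W
n=10: reaches L-position 8 → W
n=11: reaches L-position 0 → W
n=12: reaches L-position 4 → W
n=13: reaches L-position 0 → W
n=14: only reaches 7(W), 12(W), 13(W), all W → L
n=15: reaches L-position 14 → W
n=16: reaches L-position 14 → W
n=17: reaches L-position 0 → W
n=18: only reaches 6(W), 15(W), 16(W), 17(W), all W → L
n=19: reaches L-position 0 → W
The starting position 19 is W: Rosa should move to 0, handing over an L position.

Rosa wins.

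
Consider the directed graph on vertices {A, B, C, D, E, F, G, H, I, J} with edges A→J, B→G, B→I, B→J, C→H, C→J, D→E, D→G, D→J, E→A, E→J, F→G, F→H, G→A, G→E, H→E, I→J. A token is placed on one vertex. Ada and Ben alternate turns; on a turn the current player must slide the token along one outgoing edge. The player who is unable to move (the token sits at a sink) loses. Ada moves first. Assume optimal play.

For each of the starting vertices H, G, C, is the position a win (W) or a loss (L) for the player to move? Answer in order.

H: L, G: L, C: W

Compute win/loss labels from the base case upward. A position with no move is L. Any other position is W if it can reach an L in one move, else L.
Every edge goes from a vertex to one that appears earlier in the order J, I, A, E, G, B, D, H, F, C, so processing vertices in that order labels each vertex after all of its successors.
J: no outgoing edge → L
I: →J(L), so W
A: →J(L), so W
E: →J(L), so W
G: →E(W), A(W) — all W, so L
B: →G(L), so W
D: →G(L), so W
H: →E(W) only, which is W, so L
F: →H(L), so W
C: →H(L), so W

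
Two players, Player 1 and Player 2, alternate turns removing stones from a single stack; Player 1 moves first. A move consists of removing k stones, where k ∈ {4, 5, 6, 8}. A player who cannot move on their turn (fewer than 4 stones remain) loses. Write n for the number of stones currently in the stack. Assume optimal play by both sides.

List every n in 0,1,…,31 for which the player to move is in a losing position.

0, 1, 2, 3, 12, 13, 14, 15, 24, 25, 26, 27

Build the W/L table. Terminal = L. A non-terminal position is W if it has a move to some L; otherwise it is L.
n=0: no move → L
n=1: no move → L
n=2: no move → L
n=3: no move → L
n=4: reaches L-position 0 → W
n=5: reaches L-position 1 → W
n=6: reaches L-position 2 → W
n=7: reaches L-position 3 → W
n=8: reaches L-position 3 → W
n=9: reaches L-position 3 → W
n=10: reaches L-position 2 → W
n=11: reaches L-position 3 → W
n=12: only reaches 8(W), 7(W), 6(W), 4(W), all W → L
n=13: only reaches 9(W), 8(W), 7(W), 5(W), all W → L
n=14: only reaches 10(W), 9(W), 8(W), 6(W), all W → L
n=15: only reaches 11(W), 10(W), 9(W), 7(W), all W → L
n=16: reaches L-position 12 → W
n=17: reaches L-position 13 → W
n=18: reaches L-position 14 → W
n=19: reaches L-position 15 → W
n=20: reaches L-position 15 → W
n=21: reaches L-position 15 → W
n=22: reaches L-position 14 → W
n=23: reaches L-position 15 → W
n=24: only reaches 20(W), 19(W), 18(W), 16(W), all W → L
n=25: only reaches 21(W), 20(W), 19(W), 17(W), all W → L
n=26: only reaches 22(W), 21(W), 20(W), 18(W), all W → L
n=27: only reaches 23(W), 22(W), 21(W), 19(W), all W → L
n=28: reaches L-position 24 → W
n=29: reaches L-position 25 → W
n=30: reaches L-position 26 → W
n=31: reaches L-position 27 → W
The losing starting values of n are exactly the entries labelled L in this table (12 of them).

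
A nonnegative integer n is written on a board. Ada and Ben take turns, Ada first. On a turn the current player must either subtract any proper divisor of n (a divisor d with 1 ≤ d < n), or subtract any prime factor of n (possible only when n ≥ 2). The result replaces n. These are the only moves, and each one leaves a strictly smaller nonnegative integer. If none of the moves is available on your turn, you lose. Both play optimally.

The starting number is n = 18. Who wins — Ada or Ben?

Ada wins.

Label each position W (a win for the player to move) or L (a loss). A position with no legal move is L; any other position is W exactly when some move reaches an L, and L when every move reaches a W.
n=0: no move → L
n=1: no move → L
n=2: reaches L-position 0 → W
n=3: reaches L-position 0 → W
n=4: only reaches 2(W), 3(W), all W → L
n=5: reaches L-position 0 → W
n=6: reaches L-position 4 → W
n=7: reaches L-position 0 → W
n=8: reaches L-position 4 → W
n=9: only reaches 6(W), 8(W), all W → L
n=10: reaches L-position 9 → W
n=11: reaches L-position 0 → W
n=12: reaches L-position 9 → W
n=13: reaches L-position 0 → W
n=14: only reaches 7(W), 12(W), 13(W), all W → L
n=15: reaches L-position 14 → W
n=16: reaches L-position 14 → W
n=17: reaches L-position 0 → W
n=18: reaches L-position 9 → W
The starting position 18 is W: Ada should move to 9, handing over an L position.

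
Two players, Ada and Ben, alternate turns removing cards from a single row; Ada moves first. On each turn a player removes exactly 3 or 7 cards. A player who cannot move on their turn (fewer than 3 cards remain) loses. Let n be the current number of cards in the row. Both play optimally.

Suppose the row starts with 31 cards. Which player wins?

Ben wins.

Compute win/loss labels from the base case upward. A position with no move is L. Any other position is W if it can reach an L in one move, else L.
n=0: no move → L
n=1: no move → L
n=2: no move → L
n=3: W (go to 0, an L position)
n=4: W (go to 1, an L position)
n=5: W (go to 2, an L position)
n=6: L (sole option 3(W) is W)
n=7: W (go to 0, an L position)
n=8: W (go to 1, an L position)
n=9: W (go to 6, an L position)
n=10: L (options 7(W), 3(W) are all W)
n=11: L (options 8(W), 4(W) are all W)
n=12: L (options 9(W), 5(W) are all W)
n=13: W (go to 10, an L position)
n=14: W (go to 11, an L position)
n=15: W (go to 12, an L position)
n=16: L (options 13(W), 9(W) are all W)
n=17: W (go to 10, an L position)
n=18: W (go to 11, an L position)
n=19: W (go to 16, an L position)
n=20: L (options 17(W), 13(W) are all W)
n=21: L (options 18(W), 14(W) are all W)
n=22: L (options 19(W), 15(W) are all W)
n=23: W (go to 20, an L position)
n=24: W (go to 21, an L position)
n=25: W (go to 22, an L position)
n=26: L (options 23(W), 19(W) are all W)
n=27: W (go to 20, an L position)
n=28: W (go to 21, an L position)
n=29: W (go to 26, an L position)
n=30: L (options 27(W), 23(W) are all W)
n=31: L (options 28(W), 24(W) are all W)
Every move from 31 reaches a W position, so the mover loses.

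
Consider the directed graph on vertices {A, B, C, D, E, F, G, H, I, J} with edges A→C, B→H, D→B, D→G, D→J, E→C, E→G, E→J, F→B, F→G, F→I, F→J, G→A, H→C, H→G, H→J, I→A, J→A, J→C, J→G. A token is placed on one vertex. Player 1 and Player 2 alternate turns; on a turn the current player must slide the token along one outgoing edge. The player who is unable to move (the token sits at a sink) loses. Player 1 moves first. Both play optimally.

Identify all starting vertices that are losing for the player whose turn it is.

B, C, G, I

Label each position W (a win for the player to move) or L (a loss). A position with no legal move is L; any other position is W exactly when some move reaches an L, and L when every move reaches a W.
Every edge goes from a vertex to one that appears earlier in the order C, A, I, G, J, H, E, B, F, D, so processing vertices in that order labels each vertex after all of its successors.
C: no outgoing edge → L
A: reaches L-position C → W
I: only reaches A(W), which is W → L
G: only reaches A(W), which is W → L
J: reaches L-position G → W
H: reaches L-position G → W
E: reaches L-position G → W
B: only reaches H(W), which is W → L
F: reaches L-position B → W
D: reaches L-position B → W
Reading off the rows marked L gives the requested list; there are 4 such vertices.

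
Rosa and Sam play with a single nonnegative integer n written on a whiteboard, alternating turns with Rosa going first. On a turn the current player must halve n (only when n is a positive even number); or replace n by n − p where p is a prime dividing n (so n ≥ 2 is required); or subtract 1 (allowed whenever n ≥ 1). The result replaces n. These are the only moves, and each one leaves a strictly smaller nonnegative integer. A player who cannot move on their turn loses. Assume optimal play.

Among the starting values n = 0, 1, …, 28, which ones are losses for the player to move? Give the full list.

0, 4, 9, 14, 20, 24

Positions with no move are L. A position that does have a move is losing for the player to move precisely when every available move leads to a winning position for the opponent. Fill in the labels:
n=0: no move → L
n=1: W (go to 0, an L position)
n=2: W (go to 0, an L position)
n=3: W (go to 0, an L position)
n=4: L (options 2(W), 3(W) are all W)
n=5: W (go to 0, an L position)
n=6: W (go to 4, an L position)
n=7: W (go to 0, an L position)
n=8: W (go to 4, an L position)
n=9: L (options 6(W), 8(W) are all W)
n=10: W (go to 9, an L position)
n=11: W (go to 0, an L position)
n=12: W (go to 9, an L position)
n=13: W (go to 0, an L position)
n=14: L (options 7(W), 12(W), 13(W) are all W)
n=15: W (go to 14, an L position)
n=16: W (go to 14, an L position)
n=17: W (go to 0, an L position)
n=18: W (go to 9, an L position)
n=19: W (go to 0, an L position)
n=20: L (options 10(W), 15(W), 18(W), 19(W) are all W)
n=21: W (go to 14, an L position)
n=22: W (go to 20, an L position)
n=23: W (go to 0, an L position)
n=24: L (options 12(W), 21(W), 22(W), 23(W) are all W)
n=25: W (go to 20, an L position)
n=26: W (go to 24, an L position)
n=27: W (go to 24, an L position)
n=28: W (go to 14, an L position)
The losing starting values of n are exactly the entries labelled L in this table (6 of them).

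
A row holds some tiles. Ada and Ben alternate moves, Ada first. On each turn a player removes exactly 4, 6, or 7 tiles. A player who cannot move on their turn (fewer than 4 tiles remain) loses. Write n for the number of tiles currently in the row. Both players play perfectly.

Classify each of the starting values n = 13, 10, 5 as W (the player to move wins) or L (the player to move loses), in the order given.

Positions with no move are L. A position that does have a move is losing for the player to move precisely when every available move leads to a winning position for the opponent. Fill in the labels:
n=0: no move → L
n=1: no move → L
n=2: no move → L
n=3: no move → L
n=4: can move to 0, which is L ⇒ W
n=5: can move to 1, which is L ⇒ W
n=6: can move to 2, which is L ⇒ W
n=7: can move to 3, which is L ⇒ W
n=8: can move to 2, which is L ⇒ W
n=9: can move to 3, which is L ⇒ W
n=10: can move to 3, which is L ⇒ W
n=11: moves to 7(W), 5(W), 4(W); every one is W ⇒ L
n=12: moves to 8(W), 6(W), 5(W); every one is W ⇒ L
n=13: moves to 9(W), 7(W), 6(W); every one is W ⇒ L

13: L, 10: W, 5: W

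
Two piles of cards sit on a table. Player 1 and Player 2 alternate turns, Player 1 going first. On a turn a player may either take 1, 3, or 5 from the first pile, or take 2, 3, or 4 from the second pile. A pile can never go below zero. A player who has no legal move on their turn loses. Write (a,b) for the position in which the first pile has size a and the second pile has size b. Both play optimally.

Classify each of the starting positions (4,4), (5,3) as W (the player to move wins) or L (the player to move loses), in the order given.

Work bottom-up. With no move the player to move loses. Otherwise the position is W if at least one move leads to an L position for the opponent, and L if every move leads to a W.
No move ever increases a pile, so every position that can arise here has a ≤ 5 and b ≤ 4; it is enough to label the cells with 0 ≤ a ≤ 5 and 0 ≤ b ≤ 4.
Every move lowers a or b (never raises either), so fill the grid row by row in increasing a, and left to right within a row: each cell's successors are then already labelled.
      b=0  b=1  b=2  b=3  b=4
a=0:    L    L    W    W    W
a=1:    W    W    L    L    W
a=2:    L    L    W    W    W
a=3:    W    W    L    L    W
a=4:    L    L    W    W    W
a=5:    W    W    L    L    W
Cells with no legal move (terminal, hence L): (0,0), (0,1).
The remaining L cells, each justified by listing all of its moves:
(1,2): L (options (0,2)(W), (1,0)(W) are all W)
(1,3): L (options (0,3)(W), (1,1)(W), (1,0)(W) are all W)
(2,0): L (sole option (1,0)(W) is W)
(2,1): L (sole option (1,1)(W) is W)
(3,2): L (options (2,2)(W), (0,2)(W), (3,0)(W) are all W)
(3,3): L (options (2,3)(W), (0,3)(W), (3,1)(W), (3,0)(W) are all W)
(4,0): L (options (3,0)(W), (1,0)(W) are all W)
(4,1): L (options (3,1)(W), (1,1)(W) are all W)
(5,2): L (options (4,2)(W), (2,2)(W), (0,2)(W), (5,0)(W) are all W)
(5,3): L (options (4,3)(W), (2,3)(W), (0,3)(W), (5,1)(W), (5,0)(W) are all W)
Every other cell has at least one move into one of the L cells above, so it is W.
(4,4): the move to (4,1) reaches an L cell, so W
(5,3): one of the L cells justified above, so L

(4,4): W, (5,3): L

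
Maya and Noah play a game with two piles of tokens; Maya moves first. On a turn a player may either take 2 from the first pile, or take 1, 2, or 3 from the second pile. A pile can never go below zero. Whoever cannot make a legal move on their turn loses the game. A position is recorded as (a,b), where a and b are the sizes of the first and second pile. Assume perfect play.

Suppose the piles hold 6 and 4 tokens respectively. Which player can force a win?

Maya wins.

Build the W/L table. Terminal = L. A non-terminal position is W if it has a move to some L; otherwise it is L.
No move ever increases a pile, so every position that can arise here has a ≤ 6 and b ≤ 4; it is enough to label the cells with 0 ≤ a ≤ 6 and 0 ≤ b ≤ 4.
Every move lowers a or b (never raises either), so fill the grid row by row in increasing a, and left to right within a row: each cell's successors are then already labelled.
      b=0  b=1  b=2  b=3  b=4
a=0:    L    W    W    W    L
a=1:    L    W    W    W    L
a=2:    W    L    W    W    W
a=3:    W    L    W    W    W
a=4:    L    W    W    W    L
a=5:    L    W    W    W    L
a=6:    W    L    W    W    W
Cells with no legal move (terminal, hence L): (0,0), (1,0).
The remaining L cells, each justified by listing all of its moves:
(0,4): →(0,3)(W), (0,2)(W), (0,1)(W) — all W, so L
(1,4): →(1,3)(W), (1,2)(W), (1,1)(W) — all W, so L
(2,1): →(0,1)(W), (2,0)(W) — all W, so L
(3,1): →(1,1)(W), (3,0)(W) — all W, so L
(4,0): →(2,0)(W) only, which is W, so L
(4,4): →(2,4)(W), (4,3)(W), (4,2)(W), (4,1)(W) — all W, so L
(5,0): →(3,0)(W) only, which is W, so L
(5,4): →(3,4)(W), (5,3)(W), (5,2)(W), (5,1)(W) — all W, so L
(6,1): →(4,1)(W), (6,0)(W) — all W, so L
Every other cell has at least one move into one of the L cells above, so it is W.
The starting position (6,4) is W: Maya should move to (4,4), handing over an L position.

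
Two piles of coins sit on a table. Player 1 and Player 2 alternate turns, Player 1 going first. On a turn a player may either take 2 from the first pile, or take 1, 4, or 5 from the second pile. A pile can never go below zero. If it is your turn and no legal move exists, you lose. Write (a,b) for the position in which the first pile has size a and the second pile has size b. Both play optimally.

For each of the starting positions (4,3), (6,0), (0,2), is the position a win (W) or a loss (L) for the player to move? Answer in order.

Label each position W (a win for the player to move) or L (a loss). A position with no legal move is L; any other position is W exactly when some move reaches an L, and L when every move reaches a W.
No move ever increases a pile, so every position that can arise here has a ≤ 6 and b ≤ 3; it is enough to label the cells with 0 ≤ a ≤ 6 and 0 ≤ b ≤ 3.
Every move lowers a or b (never raises either), so fill the grid row by row in increasing a, and left to right within a row: each cell's successors are then already labelled.
      b=0  b=1  b=2  b=3
a=0:    L    W    L    W
a=1:    L    W    L    W
a=2:    W    L    W    L
a=3:    W    L    W    L
a=4:    L    W    L    W
a=5:    L    W    L    W
a=6:    W    L    W    L
Cells with no legal move (terminal, hence L): (0,0), (1,0).
The remaining L cells, each justified by listing all of its moves:
(0,2): L (sole option (0,1)(W) is W)
(1,2): L (sole option (1,1)(W) is W)
(2,1): L (options (0,1)(W), (2,0)(W) are all W)
(2,3): L (options (0,3)(W), (2,2)(W) are all W)
(3,1): L (options (1,1)(W), (3,0)(W) are all W)
(3,3): L (options (1,3)(W), (3,2)(W) are all W)
(4,0): L (sole option (2,0)(W) is W)
(4,2): L (options (2,2)(W), (4,1)(W) are all W)
(5,0): L (sole option (3,0)(W) is W)
(5,2): L (options (3,2)(W), (5,1)(W) are all W)
(6,1): L (options (4,1)(W), (6,0)(W) are all W)
(6,3): L (options (4,3)(W), (6,2)(W) are all W)
Every other cell has at least one move into one of the L cells above, so it is W.
(4,3): the move to (2,3) reaches an L cell, so W
(6,0): the move to (4,0) reaches an L cell, so W
(0,2): one of the L cells justified above, so L

(4,3): W, (6,0): W, (0,2): L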